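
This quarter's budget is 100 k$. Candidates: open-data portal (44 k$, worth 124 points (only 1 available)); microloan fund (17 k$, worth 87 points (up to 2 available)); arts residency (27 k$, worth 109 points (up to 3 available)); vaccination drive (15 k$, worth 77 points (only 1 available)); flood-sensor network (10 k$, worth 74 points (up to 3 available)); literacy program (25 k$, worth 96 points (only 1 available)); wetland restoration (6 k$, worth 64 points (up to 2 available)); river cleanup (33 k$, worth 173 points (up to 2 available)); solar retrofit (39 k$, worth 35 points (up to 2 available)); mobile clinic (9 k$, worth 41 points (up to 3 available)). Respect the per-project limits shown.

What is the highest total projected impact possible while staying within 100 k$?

642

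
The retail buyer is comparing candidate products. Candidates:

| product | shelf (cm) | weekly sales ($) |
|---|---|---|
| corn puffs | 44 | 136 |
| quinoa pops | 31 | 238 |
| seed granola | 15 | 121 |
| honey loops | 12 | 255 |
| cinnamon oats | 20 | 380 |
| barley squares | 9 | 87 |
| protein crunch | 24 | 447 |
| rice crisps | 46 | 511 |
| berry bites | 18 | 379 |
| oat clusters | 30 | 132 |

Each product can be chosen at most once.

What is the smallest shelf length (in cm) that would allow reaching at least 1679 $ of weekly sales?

105

Need the lightest bundle worth ≥ 1679.
quinoa pops + honey loops + cinnamon oats + protein crunch + berry bites reaches 1699 using 105 cm.
Below 105 cm the best achievable stays under 1679.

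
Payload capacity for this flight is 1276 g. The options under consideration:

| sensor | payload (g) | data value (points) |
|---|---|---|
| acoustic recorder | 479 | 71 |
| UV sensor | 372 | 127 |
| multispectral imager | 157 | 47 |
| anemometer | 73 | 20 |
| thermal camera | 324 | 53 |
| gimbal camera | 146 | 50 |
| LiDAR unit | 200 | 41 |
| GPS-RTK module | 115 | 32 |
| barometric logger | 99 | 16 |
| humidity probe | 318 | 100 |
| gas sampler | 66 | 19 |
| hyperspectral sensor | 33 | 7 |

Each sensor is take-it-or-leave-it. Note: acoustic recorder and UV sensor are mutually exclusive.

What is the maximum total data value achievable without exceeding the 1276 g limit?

395

Taking UV sensor + multispectral imager + anemometer + gimbal camera + GPS-RTK module + humidity probe + gas sampler: 1247 g used, 395 in data value.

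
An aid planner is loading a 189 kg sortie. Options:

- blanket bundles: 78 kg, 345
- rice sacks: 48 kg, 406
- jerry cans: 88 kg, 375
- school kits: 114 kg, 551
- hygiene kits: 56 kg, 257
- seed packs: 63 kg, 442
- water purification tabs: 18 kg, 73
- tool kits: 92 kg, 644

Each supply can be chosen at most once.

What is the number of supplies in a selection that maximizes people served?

3

Optimal total is 1193.
For example blanket bundles + rice sacks + seed packs achieves it, using 189 kg.
Any selection reaching 1193 contains exactly 3 supplies.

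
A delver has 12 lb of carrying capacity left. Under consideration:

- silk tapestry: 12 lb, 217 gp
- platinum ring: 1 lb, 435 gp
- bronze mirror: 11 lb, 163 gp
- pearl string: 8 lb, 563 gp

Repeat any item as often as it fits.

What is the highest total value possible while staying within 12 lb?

5220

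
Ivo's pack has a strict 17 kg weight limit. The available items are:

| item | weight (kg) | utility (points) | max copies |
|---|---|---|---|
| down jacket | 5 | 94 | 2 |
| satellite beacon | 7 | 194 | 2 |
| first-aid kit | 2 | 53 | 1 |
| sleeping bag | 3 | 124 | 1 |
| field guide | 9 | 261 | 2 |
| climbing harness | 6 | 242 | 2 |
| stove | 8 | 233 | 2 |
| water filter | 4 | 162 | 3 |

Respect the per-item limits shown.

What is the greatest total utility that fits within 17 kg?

690

Taking the top-ratio items first gives first-aid kit + sleeping bag + 3×water filter for 663 (17 kg).
Replace first-aid kit and water filter with climbing harness: the trade gains 27 net, giving 690 at 17 kg.
That's the maximum — no swap from here does better than 690.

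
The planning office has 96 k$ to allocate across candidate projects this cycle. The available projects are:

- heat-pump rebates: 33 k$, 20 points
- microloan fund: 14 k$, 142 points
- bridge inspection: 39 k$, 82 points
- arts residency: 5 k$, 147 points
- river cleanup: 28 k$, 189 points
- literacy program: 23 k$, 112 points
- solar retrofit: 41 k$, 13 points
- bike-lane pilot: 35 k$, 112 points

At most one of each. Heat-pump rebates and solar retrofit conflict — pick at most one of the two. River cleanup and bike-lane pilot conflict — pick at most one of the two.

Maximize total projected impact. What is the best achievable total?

590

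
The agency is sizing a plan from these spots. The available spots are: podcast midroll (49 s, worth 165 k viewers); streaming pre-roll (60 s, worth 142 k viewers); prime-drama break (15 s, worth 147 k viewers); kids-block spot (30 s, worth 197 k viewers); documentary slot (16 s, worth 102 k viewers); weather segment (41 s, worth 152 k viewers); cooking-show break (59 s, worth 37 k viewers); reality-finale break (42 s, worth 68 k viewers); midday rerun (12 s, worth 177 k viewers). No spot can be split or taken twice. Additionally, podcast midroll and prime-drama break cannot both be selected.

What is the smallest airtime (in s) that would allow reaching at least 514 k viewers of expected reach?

Look for the lowest-airtime combination reaching 514.
Taking prime-drama break + kids-block spot + midday rerun gives 521 (≥ 514) for 57 s.
Below 57 s the best achievable stays under 514.

57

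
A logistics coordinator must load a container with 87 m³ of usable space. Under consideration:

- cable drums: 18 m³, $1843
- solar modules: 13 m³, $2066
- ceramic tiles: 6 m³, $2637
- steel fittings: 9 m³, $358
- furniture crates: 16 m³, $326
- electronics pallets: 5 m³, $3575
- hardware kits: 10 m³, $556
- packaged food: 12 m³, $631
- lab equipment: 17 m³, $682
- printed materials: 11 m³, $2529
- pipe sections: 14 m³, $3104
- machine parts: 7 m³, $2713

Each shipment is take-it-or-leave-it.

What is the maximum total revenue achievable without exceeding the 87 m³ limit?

19098

By revenue per m³: electronics pallets 715.00, ceramic tiles 439.50, machine parts 387.57 lead.
Filling by ratio: cable drums + solar modules + ceramic tiles + electronics pallets + hardware kits + printed materials + pipe sections + machine parts for 19023, with 3 m³ left unused.
The 10 m³ tied up in hardware kits is better spent on packaged food — total rises to 19098 (86 m³).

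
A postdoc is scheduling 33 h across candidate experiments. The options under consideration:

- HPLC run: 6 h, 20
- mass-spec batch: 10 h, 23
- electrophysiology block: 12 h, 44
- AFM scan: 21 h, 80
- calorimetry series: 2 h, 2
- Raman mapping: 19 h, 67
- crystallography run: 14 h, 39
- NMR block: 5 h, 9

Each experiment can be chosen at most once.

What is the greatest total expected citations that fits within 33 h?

124

Ranking by ratio (expected citations/h): AFM scan 3.81, electrophysiology block 3.67, Raman mapping 3.53, HPLC run 3.33.
Taking electrophysiology block + AFM scan: 33 h used, 124 in expected citations.
No other feasible combination exceeds 124.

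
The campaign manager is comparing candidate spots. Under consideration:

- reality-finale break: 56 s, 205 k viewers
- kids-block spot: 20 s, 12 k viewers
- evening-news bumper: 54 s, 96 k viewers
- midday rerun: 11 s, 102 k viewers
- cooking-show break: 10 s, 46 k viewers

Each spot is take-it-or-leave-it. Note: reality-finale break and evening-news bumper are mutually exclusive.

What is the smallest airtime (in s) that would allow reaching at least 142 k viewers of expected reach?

21

Look for the lowest-airtime combination reaching 142.
Taking midday rerun + cooking-show break gives 148 (≥ 142) for 21 s.
No combination under 21 s hits 142.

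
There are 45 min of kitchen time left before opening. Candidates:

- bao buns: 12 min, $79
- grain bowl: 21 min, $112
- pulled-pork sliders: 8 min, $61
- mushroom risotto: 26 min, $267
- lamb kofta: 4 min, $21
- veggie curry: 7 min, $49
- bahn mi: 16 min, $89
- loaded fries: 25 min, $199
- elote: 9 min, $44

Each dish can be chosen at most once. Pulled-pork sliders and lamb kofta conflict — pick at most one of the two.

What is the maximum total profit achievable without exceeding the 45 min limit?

395

Best packing: bao buns + mushroom risotto + veggie curry — 45 min, 395 total.
An exhaustive check of the 512 subsets confirms 395.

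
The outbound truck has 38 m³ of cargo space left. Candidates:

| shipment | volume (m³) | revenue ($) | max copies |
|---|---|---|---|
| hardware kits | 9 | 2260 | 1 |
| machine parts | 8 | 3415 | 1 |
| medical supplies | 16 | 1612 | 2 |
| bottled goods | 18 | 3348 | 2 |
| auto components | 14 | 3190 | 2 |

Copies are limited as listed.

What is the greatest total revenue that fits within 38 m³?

9795

Taking the top-ratio shipments first gives hardware kits + machine parts + auto components for 8865 (31 m³).
Dropping hardware kits frees 9 m³; slotting in auto components (14 m³) lifts the total to 9795 at 36 m³.
Every other selection either busts 38 m³ or exceeds an availability limit or fails to beat 9795.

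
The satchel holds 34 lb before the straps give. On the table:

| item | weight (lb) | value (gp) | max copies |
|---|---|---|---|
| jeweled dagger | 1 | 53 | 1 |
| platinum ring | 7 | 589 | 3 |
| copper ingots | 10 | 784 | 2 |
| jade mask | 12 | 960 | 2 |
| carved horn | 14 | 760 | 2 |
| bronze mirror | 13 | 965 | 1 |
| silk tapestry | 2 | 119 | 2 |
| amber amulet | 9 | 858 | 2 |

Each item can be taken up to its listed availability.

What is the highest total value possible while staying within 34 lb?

3013

By value per lb: amber amulet 95.33, platinum ring 84.14, jade mask 80.00 lead.
Taking 2×platinum ring + silk tapestry + 2×amber amulet: 34 lb used, 3013 in value.
Every other selection either busts 34 lb or exceeds an availability limit or fails to beat 3013.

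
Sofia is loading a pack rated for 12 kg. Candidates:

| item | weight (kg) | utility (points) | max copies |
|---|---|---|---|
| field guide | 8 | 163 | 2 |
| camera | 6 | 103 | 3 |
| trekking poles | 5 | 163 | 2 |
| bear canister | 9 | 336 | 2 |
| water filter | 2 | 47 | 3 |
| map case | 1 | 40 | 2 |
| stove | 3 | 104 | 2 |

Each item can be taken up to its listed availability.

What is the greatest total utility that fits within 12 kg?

Greedy by ratio would take bear canister + 2×map case: 11 kg used, total 416.
Dropping 2×map case frees 2 kg; slotting in stove (3 kg) lifts the total to 440 at 12 kg.
No other feasible combination exceeds 440.

440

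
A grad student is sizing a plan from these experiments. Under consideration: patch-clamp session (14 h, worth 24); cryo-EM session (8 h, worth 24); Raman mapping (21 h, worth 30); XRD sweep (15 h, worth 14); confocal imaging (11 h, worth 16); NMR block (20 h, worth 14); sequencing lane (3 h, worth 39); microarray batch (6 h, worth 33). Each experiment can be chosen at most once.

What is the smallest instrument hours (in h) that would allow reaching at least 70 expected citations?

Need the lightest bundle worth ≥ 70.
Taking sequencing lane + microarray batch gives 72 (≥ 70) for 9 h.
Below 9 h the best achievable stays under 70.

9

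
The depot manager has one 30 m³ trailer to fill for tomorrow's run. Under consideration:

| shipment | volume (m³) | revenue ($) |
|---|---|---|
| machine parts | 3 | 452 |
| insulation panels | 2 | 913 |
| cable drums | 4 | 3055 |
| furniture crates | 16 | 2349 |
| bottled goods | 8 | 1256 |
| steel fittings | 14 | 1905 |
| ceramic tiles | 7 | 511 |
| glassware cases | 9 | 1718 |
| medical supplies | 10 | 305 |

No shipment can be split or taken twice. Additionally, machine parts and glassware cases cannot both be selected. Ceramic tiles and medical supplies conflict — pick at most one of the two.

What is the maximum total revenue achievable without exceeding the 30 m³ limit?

Taking insulation panels + cable drums + steel fittings + glassware cases: 29 m³ used, 7591 in revenue.
The closest alternative, insulation panels + cable drums + furniture crates + bottled goods, reaches only 7573.

7591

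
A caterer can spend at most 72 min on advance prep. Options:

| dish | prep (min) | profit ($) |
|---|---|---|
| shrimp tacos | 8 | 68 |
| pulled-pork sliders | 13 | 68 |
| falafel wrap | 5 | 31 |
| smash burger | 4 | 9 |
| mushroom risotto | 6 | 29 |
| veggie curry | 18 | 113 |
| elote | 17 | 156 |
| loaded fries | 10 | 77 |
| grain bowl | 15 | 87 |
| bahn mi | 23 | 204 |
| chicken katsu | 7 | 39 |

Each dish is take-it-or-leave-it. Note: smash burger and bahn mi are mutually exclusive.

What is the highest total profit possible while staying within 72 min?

Ranking by ratio (profit/min): elote 9.18, bahn mi 8.87, shrimp tacos 8.50, loaded fries 7.70.
Best packing: shrimp tacos + falafel wrap + elote + loaded fries + bahn mi + chicken katsu — 70 min, 575 total.

575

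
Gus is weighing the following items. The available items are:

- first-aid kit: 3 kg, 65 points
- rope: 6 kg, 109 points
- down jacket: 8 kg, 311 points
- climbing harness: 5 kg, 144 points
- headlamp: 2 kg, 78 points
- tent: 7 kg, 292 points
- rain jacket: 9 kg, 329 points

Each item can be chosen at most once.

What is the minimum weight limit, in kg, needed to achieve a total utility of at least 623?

Minimise kg subject to total utility ≥ 623.
down jacket + headlamp + tent: 681 utility at 17 kg.
Below 17 kg the best achievable stays under 623.

17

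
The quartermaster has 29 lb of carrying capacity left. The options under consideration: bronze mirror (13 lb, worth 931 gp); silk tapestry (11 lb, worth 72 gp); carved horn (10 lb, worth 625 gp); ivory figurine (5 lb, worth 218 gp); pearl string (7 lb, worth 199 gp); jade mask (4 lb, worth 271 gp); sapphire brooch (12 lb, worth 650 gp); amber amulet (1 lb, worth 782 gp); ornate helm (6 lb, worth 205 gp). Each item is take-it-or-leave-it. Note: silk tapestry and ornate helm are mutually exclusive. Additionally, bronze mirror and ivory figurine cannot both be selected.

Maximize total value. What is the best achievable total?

Best packing: bronze mirror + carved horn + jade mask + amber amulet — 28 lb, 2609 total.
The closest alternative, bronze mirror + sapphire brooch + amber amulet, reaches only 2363.

2609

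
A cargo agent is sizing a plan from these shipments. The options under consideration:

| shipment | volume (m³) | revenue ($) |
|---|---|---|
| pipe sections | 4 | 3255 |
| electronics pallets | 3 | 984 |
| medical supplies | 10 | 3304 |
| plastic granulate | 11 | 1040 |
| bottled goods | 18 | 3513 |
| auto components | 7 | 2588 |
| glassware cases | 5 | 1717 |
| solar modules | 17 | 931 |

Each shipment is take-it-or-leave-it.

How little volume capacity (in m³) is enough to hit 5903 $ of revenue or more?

12

Need the lightest bundle worth ≥ 5903.
Taking pipe sections + electronics pallets + glassware cases gives 5956 (≥ 5903) for 12 m³.
Any bundle with less than 12 m³ falls short of 5903.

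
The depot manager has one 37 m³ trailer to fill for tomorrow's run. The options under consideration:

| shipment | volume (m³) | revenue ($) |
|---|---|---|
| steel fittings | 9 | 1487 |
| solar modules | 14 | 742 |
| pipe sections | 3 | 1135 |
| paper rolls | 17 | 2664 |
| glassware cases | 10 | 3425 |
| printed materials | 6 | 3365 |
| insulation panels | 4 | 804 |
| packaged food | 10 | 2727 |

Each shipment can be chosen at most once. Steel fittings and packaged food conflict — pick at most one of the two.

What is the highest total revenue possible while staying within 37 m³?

Taking pipe sections + glassware cases + printed materials + insulation panels + packaged food: 33 m³ used, 11456 in revenue.

11456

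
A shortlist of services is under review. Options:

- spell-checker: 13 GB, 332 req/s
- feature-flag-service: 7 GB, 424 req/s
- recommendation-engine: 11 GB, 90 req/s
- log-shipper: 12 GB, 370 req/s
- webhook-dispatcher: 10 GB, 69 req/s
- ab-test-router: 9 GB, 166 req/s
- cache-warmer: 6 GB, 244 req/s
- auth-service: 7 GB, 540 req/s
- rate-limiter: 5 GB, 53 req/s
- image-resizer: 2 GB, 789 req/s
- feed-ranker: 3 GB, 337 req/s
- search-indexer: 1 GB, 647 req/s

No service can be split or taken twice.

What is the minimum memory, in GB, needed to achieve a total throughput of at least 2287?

13

Look for the lowest-memory combination reaching 2287.
auth-service + image-resizer + feed-ranker + search-indexer reaches 2313 using 13 GB.
No combination under 13 GB hits 2287.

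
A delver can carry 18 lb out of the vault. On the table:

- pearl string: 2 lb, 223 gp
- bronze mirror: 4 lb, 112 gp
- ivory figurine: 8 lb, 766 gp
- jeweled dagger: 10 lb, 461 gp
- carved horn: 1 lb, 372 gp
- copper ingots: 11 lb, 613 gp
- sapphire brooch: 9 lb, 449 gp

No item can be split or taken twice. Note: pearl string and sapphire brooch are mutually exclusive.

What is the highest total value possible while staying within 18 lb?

Taking the top-ratio items first gives pearl string + bronze mirror + ivory figurine + carved horn for 1473 (15 lb).
Dropping pearl string and bronze mirror frees 6 lb; slotting in sapphire brooch (9 lb) lifts the total to 1587 at 18 lb.
Next best is pearl string + bronze mirror + ivory figurine + carved horn at 1473 (15 lb) — short by 114.

1587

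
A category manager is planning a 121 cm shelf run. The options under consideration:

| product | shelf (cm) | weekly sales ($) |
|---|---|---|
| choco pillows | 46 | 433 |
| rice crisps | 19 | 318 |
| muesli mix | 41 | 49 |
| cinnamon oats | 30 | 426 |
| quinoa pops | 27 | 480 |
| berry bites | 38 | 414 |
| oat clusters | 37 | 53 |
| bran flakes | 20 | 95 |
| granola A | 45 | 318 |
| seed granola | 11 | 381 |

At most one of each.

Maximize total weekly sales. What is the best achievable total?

Density check — seed granola 34.64, quinoa pops 17.78, rice crisps 16.74, cinnamon oats 14.20 are the best per cm.
A density-first pass picks rice crisps + cinnamon oats + quinoa pops + bran flakes + seed granola — 1700 at 107 cm.
Replace rice crisps and bran flakes with choco pillows: the trade gains 20 net, giving 1720 at 114 cm.
No other feasible combination exceeds 1720.

1720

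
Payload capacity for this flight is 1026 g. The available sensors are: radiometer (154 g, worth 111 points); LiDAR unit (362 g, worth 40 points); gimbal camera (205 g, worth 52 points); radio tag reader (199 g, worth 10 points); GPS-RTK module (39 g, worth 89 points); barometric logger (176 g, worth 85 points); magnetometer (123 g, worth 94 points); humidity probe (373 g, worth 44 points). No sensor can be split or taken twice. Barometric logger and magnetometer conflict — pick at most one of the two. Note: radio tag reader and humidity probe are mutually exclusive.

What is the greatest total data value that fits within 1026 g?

390

Radiometer + gimbal camera + GPS-RTK module + magnetometer + humidity probe uses 894 of the 1026 g and totals 390.
Nothing else feasible within 1026 g beats 390.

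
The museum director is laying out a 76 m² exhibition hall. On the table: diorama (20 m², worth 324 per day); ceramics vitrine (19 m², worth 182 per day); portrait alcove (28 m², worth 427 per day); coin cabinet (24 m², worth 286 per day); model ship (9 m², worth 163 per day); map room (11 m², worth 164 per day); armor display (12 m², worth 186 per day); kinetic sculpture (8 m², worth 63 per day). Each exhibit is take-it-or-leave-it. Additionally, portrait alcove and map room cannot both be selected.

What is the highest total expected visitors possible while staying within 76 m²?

1123

A density-first pass picks diorama + portrait alcove + model ship + armor display — 1100 at 69 m².
Dropping portrait alcove frees 28 m²; slotting in coin cabinet + map room (35 m²) lifts the total to 1123 at 76 m².
Nothing else feasible within 76 m² beats 1123.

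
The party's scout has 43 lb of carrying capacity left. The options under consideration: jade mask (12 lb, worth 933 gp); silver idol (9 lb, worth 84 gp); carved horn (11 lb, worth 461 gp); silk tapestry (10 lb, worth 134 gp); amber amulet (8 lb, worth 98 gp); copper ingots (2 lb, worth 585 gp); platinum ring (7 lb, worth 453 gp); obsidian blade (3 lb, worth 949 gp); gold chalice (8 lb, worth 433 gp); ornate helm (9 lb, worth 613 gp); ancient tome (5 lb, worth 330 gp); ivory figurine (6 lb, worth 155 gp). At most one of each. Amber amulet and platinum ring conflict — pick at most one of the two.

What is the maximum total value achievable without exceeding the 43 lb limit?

The ratio heuristic lands on jade mask + copper ingots + platinum ring + obsidian blade + ornate helm + ancient tome (3863) but leaves 5 lb idle.
The 5 lb tied up in ancient tome is better spent on gold chalice — total rises to 3966 (41 lb).
The closest alternative, jade mask + carved horn + copper ingots + obsidian blade + ornate helm + ancient tome, reaches only 3871.

3966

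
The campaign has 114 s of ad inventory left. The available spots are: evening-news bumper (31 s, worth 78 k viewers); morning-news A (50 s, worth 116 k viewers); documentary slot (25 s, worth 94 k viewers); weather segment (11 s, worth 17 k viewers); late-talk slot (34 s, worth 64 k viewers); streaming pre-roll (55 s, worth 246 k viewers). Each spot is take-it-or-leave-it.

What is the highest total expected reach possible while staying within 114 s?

418

Taking evening-news bumper + documentary slot + streaming pre-roll: 111 s used, 418 in expected reach.
No other feasible combination exceeds 418.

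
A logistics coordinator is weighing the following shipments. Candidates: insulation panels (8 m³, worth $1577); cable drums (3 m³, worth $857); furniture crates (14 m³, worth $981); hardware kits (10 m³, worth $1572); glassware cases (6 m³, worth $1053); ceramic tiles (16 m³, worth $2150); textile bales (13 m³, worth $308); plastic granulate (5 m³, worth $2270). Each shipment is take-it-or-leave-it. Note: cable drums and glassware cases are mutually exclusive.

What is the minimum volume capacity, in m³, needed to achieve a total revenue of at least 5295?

Look for the lowest-volume combination reaching 5295.
insulation panels + hardware kits + plastic granulate: 5419 revenue at 23 m³.
Any bundle with less than 23 m³ falls short of 5295.

23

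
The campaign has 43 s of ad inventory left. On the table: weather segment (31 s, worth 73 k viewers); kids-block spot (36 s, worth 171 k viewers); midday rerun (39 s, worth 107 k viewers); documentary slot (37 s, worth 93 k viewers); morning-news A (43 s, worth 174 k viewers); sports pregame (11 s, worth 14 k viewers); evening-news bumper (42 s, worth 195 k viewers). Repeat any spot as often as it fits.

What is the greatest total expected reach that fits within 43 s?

195

Ranking by ratio (expected reach/s): kids-block spot 4.75, evening-news bumper 4.64, morning-news A 4.05, midday rerun 2.74.
Greedy by ratio would take kids-block spot: 36 s used, total 171.
The 36 s tied up in kids-block spot is better spent on evening-news bumper — total rises to 195 (42 s).
No other feasible combination exceeds 195.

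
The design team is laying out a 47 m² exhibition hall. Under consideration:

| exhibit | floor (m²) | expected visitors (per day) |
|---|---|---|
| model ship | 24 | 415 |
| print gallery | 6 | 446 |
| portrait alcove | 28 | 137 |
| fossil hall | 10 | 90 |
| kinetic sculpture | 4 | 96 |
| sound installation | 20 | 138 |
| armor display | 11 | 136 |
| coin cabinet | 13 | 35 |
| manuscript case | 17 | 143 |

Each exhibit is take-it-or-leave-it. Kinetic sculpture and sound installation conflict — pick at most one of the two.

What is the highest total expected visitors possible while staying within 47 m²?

1093

Ranking by ratio (expected visitors/m²): print gallery 74.33, kinetic sculpture 24.00, model ship 17.29.
The ratio ordering already packs tightly: model ship + print gallery + kinetic sculpture + armor display, 45 m², 1093.
The closest alternative, model ship + print gallery + fossil hall + kinetic sculpture, reaches only 1047.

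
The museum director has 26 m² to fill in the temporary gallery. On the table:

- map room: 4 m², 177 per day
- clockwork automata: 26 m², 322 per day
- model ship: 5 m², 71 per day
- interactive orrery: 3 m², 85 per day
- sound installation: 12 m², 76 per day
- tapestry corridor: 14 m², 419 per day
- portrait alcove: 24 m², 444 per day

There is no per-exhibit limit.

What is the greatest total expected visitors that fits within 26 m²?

1062

Density check — map room 44.25, tapestry corridor 29.93, interactive orrery 28.33, portrait alcove 18.50 are the best per m².
Taking 6×map room: 24 m² used, 1062 in expected visitors.
No other feasible combination exceeds 1062.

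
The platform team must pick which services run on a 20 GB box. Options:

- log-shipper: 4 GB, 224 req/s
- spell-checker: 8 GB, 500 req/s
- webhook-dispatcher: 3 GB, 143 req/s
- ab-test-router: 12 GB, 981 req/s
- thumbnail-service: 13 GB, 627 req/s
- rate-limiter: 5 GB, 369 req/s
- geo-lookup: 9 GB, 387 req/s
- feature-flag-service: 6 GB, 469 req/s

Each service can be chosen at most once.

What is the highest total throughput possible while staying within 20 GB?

Taking the top-ratio services first gives ab-test-router + feature-flag-service for 1450 (18 GB).
Dropping feature-flag-service frees 6 GB; slotting in webhook-dispatcher + rate-limiter (8 GB) lifts the total to 1493 at 20 GB.
The closest alternative, spell-checker + ab-test-router, reaches only 1481.

1493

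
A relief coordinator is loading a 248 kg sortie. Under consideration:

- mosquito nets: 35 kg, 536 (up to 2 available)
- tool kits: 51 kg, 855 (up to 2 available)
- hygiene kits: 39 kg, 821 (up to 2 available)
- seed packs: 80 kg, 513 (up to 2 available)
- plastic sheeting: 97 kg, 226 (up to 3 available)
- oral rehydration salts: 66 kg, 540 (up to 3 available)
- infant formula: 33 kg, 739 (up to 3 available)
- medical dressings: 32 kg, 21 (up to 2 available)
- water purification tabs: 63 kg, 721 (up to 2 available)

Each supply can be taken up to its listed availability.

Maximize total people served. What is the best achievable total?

Filling by ratio: tool kits + 2×hygiene kits + 3×infant formula for 4714, with 20 kg left unused.
Replace tool kits with 2×mosquito nets: the trade gains 217 net, giving 4931 at 247 kg.
Nothing else within 248 kg beats 4931.

4931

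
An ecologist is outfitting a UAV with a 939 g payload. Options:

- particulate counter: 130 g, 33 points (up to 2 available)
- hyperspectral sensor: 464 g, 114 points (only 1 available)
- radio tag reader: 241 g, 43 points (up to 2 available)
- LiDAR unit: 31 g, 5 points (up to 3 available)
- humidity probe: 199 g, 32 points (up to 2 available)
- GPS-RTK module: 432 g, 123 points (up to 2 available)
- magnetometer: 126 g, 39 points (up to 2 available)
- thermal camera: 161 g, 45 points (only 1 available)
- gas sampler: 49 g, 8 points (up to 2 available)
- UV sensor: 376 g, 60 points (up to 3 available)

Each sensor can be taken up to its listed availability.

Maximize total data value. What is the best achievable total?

A density-first pass picks LiDAR unit + GPS-RTK module + 2×magnetometer + thermal camera + gas sampler — 259 at 925 g.
The 49 g tied up in gas sampler is better spent on 2×LiDAR unit — total rises to 261 (938 g).
That's the maximum — no swap from here does better than 261.

261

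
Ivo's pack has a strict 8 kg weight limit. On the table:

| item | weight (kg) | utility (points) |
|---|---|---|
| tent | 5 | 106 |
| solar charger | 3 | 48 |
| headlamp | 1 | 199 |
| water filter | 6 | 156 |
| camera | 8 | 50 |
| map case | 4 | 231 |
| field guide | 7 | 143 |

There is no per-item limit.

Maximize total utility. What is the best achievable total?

By utility per kg: headlamp 199.00, map case 57.75, water filter 26.00 lead.
Best packing: 8×headlamp — 8 kg, 1592 total.
That's the maximum — no swap from here does better than 1592.

1592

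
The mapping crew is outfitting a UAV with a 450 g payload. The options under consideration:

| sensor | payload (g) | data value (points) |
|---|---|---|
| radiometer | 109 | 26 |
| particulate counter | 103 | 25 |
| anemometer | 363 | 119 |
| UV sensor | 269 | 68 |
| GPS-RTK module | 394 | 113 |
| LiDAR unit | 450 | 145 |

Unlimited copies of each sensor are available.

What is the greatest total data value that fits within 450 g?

A density-first pass picks anemometer — 119 at 363 g.
Replace anemometer with LiDAR unit: the trade gains 26 net, giving 145 at 450 g.
Every other selection either busts 450 g or fails to beat 145.

145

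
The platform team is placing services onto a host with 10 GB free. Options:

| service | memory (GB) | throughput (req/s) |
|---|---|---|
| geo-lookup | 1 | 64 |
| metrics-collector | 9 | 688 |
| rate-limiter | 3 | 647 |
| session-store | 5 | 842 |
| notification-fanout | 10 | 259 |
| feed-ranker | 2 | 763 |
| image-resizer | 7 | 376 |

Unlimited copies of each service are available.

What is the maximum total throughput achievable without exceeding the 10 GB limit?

3815

By throughput per GB: feed-ranker 381.50, rate-limiter 215.67, session-store 168.40 lead.
The ratio ordering already packs tightly: 5×feed-ranker, 10 GB, 3815.
No other feasible combination exceeds 3815.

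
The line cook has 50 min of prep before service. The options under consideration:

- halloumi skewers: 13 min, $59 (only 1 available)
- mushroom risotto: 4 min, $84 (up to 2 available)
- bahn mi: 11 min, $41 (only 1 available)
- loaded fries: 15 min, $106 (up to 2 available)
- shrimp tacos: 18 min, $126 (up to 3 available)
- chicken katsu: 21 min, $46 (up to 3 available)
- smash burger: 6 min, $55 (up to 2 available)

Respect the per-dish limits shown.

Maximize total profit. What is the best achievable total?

490

2×mushroom risotto + 2×loaded fries + 2×smash burger uses 50 of the 50 min and totals 490.
Nothing else within 50 min beats 490.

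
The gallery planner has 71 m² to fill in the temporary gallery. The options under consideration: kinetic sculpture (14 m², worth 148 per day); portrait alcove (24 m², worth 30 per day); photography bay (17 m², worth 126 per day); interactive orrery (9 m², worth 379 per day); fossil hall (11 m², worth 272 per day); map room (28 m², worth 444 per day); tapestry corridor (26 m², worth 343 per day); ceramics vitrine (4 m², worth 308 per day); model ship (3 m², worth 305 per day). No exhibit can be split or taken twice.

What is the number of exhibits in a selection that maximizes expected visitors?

Optimal total is 1856.
kinetic sculpture + interactive orrery + fossil hall + map room + ceramics vitrine + model ship hits 1856 at 69 m².
Any selection reaching 1856 contains exactly 6 exhibits.

6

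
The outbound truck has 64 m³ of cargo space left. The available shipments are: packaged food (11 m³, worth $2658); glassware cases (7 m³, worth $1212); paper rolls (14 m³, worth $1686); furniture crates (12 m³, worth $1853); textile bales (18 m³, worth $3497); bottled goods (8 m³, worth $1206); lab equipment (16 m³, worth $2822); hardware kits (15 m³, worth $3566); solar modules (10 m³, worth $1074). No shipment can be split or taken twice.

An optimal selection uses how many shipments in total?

5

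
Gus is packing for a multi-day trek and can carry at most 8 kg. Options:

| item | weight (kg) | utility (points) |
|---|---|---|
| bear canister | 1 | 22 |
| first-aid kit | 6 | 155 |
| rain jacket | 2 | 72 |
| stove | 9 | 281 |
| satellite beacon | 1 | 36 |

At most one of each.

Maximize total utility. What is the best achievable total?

227

Density check — rain jacket 36.00, satellite beacon 36.00, stove 31.22 are the best per kg.
Taking the top-ratio items first gives bear canister + rain jacket + satellite beacon for 130 (4 kg).
Replace bear canister and satellite beacon with first-aid kit: the trade gains 97 net, giving 227 at 8 kg.
That's the maximum — no swap from here does better than 227.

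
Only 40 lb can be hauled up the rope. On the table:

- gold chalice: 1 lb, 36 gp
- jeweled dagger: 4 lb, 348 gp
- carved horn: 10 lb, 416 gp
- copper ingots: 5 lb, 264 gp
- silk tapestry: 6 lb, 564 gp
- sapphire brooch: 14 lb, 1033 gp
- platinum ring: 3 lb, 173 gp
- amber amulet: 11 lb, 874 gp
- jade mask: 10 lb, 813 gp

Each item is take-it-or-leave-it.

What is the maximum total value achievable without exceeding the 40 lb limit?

3104

Taking the top-ratio items first gives gold chalice + jeweled dagger + copper ingots + silk tapestry + platinum ring + amber amulet + jade mask for 3072 (40 lb).
The 14 lb tied up in copper ingots and silk tapestry and platinum ring is better spent on sapphire brooch — total rises to 3104 (40 lb).
Every other selection either busts 40 lb or fails to beat 3104.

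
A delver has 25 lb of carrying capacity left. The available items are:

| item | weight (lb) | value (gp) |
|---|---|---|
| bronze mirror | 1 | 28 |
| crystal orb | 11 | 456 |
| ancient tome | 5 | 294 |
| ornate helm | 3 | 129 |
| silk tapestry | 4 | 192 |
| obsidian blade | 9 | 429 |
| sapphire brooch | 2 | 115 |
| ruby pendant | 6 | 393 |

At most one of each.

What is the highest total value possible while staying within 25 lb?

1360

By value per lb: ruby pendant 65.50, ancient tome 58.80, sapphire brooch 57.50 lead.
Taking the top-ratio items first gives bronze mirror + ancient tome + ornate helm + silk tapestry + sapphire brooch + ruby pendant for 1151 (21 lb).
Replace bronze mirror and silk tapestry with obsidian blade: the trade gains 209 net, giving 1360 at 25 lb.
No other feasible combination exceeds 1360.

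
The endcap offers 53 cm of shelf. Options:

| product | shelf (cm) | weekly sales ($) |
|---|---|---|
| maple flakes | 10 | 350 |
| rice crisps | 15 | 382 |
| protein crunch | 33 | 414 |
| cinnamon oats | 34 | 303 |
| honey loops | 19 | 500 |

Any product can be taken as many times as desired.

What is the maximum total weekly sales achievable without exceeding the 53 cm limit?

1750

Density check — maple flakes 35.00, honey loops 26.32, rice crisps 25.47, protein crunch 12.55 are the best per cm.
Best packing: 5×maple flakes — 50 cm, 1750 total.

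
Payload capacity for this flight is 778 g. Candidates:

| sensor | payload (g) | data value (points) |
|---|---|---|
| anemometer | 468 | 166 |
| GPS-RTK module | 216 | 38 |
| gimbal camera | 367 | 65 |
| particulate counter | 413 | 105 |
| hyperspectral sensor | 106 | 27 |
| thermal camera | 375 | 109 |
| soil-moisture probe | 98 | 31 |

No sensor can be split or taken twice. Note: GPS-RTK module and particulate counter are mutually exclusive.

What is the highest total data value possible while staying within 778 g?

224

By data value per g: anemometer 0.35, soil-moisture probe 0.32, thermal camera 0.29 lead.
Taking anemometer + hyperspectral sensor + soil-moisture probe: 672 g used, 224 in data value.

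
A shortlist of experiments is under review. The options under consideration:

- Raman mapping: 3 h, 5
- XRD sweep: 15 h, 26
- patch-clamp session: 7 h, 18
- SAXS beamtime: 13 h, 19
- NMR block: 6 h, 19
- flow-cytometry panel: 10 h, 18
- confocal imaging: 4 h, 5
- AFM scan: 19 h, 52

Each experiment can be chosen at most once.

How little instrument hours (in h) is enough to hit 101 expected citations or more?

Look for the lowest-instrument combination reaching 101.
patch-clamp session + NMR block + flow-cytometry panel + AFM scan reaches 107 using 42 h.
Below 42 h the best achievable stays under 101.

42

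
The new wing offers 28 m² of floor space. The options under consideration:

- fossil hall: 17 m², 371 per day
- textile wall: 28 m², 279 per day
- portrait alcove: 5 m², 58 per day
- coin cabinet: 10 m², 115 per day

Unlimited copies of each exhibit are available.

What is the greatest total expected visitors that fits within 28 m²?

Fossil hall + 2×portrait alcove uses 27 of the 28 m² and totals 487.

487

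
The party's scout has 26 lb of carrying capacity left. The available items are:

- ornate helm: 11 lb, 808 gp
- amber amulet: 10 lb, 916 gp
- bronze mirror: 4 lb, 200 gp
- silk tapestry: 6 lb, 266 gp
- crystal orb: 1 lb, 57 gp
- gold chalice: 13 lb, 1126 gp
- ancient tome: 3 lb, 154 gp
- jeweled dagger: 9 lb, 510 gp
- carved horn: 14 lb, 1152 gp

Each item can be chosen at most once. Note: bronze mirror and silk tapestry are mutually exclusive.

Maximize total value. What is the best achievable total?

2196

Greedy by ratio would take amber amulet + crystal orb + gold chalice: 24 lb used, total 2099.
Replace crystal orb with ancient tome: the trade gains 97 net, giving 2196 at 26 lb.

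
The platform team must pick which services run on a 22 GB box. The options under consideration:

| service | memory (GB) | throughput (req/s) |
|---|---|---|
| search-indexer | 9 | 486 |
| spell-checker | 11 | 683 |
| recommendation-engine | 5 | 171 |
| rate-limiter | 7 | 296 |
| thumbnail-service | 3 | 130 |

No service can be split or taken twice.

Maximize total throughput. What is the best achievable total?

Taking search-indexer + spell-checker: 20 GB used, 1169 in throughput.

1169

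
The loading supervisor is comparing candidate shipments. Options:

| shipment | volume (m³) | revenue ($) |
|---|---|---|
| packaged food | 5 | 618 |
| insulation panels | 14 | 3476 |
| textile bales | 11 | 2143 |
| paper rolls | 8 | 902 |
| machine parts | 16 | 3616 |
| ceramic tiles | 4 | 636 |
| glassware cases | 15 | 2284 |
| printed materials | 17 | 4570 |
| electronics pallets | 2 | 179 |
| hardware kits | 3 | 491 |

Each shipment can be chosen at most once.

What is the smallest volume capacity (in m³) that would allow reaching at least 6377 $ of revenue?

28

Minimise m³ subject to total revenue ≥ 6377.
textile bales + printed materials: 6713 revenue at 28 m³.
No combination under 28 m³ hits 6377.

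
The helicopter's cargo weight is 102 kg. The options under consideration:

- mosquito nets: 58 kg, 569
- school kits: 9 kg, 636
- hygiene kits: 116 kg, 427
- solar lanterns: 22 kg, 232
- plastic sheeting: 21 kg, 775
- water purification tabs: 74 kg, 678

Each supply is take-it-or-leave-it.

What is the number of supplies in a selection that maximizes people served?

3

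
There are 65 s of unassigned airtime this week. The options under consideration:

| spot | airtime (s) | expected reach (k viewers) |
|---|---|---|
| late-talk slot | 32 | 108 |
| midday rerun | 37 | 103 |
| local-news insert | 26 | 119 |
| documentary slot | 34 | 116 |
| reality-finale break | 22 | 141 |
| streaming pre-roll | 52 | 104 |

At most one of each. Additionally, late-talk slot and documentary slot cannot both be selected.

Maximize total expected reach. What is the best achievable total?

260

Density check — reality-finale break 6.41, local-news insert 4.58, documentary slot 3.41, late-talk slot 3.38 are the best per s.
Best packing: local-news insert + reality-finale break — 48 s, 260 total.
Every other selection either busts 65 s or breaks a pairing rule or fails to beat 260.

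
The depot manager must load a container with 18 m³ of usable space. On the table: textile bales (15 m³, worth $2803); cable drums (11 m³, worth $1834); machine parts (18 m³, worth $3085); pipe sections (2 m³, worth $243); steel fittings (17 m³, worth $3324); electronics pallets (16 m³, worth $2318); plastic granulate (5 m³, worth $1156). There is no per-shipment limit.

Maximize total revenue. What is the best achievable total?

3711

Density check — plastic granulate 231.20, steel fittings 195.53, textile bales 186.87 are the best per m³.
Best packing: pipe sections + 3×plastic granulate — 17 m³, 3711 total.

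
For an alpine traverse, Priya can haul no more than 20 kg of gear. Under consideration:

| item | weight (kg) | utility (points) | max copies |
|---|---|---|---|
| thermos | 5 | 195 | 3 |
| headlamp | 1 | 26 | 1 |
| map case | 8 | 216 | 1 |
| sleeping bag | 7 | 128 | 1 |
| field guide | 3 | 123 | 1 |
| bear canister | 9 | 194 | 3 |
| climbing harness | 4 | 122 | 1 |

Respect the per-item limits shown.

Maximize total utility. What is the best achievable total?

The ratio ordering already packs tightly: 3×thermos + headlamp + field guide, 19 kg, 734.

734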